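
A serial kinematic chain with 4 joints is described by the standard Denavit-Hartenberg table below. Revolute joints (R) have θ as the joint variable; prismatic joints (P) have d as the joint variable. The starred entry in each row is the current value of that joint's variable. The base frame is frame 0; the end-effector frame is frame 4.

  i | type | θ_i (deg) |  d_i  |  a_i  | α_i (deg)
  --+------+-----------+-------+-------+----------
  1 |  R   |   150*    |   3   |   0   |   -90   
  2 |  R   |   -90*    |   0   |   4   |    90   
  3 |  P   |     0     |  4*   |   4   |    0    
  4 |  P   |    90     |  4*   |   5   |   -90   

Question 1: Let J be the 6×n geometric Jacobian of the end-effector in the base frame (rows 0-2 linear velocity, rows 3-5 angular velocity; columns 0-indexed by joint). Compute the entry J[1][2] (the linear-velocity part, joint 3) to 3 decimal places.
prismatic axis z_2 = (0.8660,-0.5000,0.0000)
J_v[:, 2] = z_2; J_ω[:, 2] = (0,0,0)
entry J[1][2] = -0.5000

-0.500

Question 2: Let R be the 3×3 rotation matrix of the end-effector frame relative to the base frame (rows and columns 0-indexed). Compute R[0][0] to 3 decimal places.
End-effector x-axis (col 0 of R) = (-0.5000,-0.8660,0.0000)
R[0][0] = -0.5000

-0.500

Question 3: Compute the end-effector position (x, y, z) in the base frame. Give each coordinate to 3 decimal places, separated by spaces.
after link 1: o_1 = (0.0000, 0.0000, 3.0000)
after link 2: o_2 = (-0.0000, 0.0000, 7.0000)
after link 3: o_3 = (3.4641, -2.0000, 11.0000)
after link 4: o_4 = (4.4282, -8.3301, 11.0000)

4.428 -8.330 11.000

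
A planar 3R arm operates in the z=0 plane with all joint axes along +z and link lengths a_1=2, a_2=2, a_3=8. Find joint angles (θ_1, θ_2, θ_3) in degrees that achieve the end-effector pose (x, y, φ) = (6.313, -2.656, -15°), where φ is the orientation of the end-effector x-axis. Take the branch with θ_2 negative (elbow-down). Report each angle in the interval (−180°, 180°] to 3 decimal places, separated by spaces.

wrist centre = target − a_3·(cos φ, sin φ) = (-1.4144, -0.5854)
cos θ_2 = (2.3433−2²−2²)/(2·2·2) = -0.7071; θ_2 = -134.9985° (elbow-down)
β = atan2(-0.5854,-1.4144) = -157.5145°; ψ = atan2(-1.4143,0.5858) = -67.4992°
θ_1 = β − ψ = -90.0152°
θ_3 = φ − θ_1 − θ_2 = -149.9863° (wrapped to (-180°,180°])

-90.015 -134.998 -149.986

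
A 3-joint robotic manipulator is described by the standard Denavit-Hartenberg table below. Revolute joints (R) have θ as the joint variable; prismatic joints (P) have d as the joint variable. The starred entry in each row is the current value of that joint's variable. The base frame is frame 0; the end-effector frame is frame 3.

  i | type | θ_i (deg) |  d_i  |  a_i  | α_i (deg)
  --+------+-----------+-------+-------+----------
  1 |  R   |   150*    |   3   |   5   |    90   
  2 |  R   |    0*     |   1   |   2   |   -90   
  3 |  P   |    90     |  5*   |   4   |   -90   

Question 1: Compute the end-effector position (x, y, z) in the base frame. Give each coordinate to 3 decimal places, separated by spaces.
-7.562 0.902 8.000

after link 1: o_1 = (-4.3301, 2.5000, 3.0000)
after link 2: o_2 = (-5.5622, 4.3660, 3.0000)
after link 3: o_3 = (-7.5622, 0.9019, 8.0000)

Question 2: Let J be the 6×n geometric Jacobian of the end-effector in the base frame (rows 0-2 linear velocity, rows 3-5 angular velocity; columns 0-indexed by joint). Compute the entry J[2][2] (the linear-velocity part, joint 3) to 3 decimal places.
prismatic axis z_2 = (0.0000,0.0000,1.0000)
J_v[:, 2] = z_2; J_ω[:, 2] = (0,0,0)
entry J[2][2] = 1.0000

1.000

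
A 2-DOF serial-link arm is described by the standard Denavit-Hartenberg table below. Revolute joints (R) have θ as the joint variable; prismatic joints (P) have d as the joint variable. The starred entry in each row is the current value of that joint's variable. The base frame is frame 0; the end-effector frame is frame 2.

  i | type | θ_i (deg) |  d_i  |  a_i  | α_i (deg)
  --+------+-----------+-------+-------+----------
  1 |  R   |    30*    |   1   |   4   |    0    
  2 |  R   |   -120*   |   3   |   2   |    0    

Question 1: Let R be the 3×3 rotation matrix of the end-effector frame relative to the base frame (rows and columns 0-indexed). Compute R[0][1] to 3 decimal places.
End-effector y-axis (col 1 of R) = (1.0000,0.0000,0.0000)
R[0][1] = 1.0000

1.000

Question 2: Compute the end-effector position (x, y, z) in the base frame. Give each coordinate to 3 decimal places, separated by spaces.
after link 1: o_1 = (3.4641, 2.0000, 1.0000)
after link 2: o_2 = (3.4641, -0.0000, 4.0000)

3.464 -0.000 4.000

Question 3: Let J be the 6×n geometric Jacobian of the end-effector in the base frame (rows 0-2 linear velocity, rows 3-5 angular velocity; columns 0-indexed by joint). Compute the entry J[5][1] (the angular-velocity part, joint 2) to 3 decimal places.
axis z_1 = (0.0000,0.0000,1.0000); lever o_n−o_1 = (0.0000,-2.0000,3.0000)
cross product → J_v[:, 1] = (2.0000,0.0000,-0.0000)
J_ω[:, 1] = z_1
entry J[5][1] = 1.0000

1.000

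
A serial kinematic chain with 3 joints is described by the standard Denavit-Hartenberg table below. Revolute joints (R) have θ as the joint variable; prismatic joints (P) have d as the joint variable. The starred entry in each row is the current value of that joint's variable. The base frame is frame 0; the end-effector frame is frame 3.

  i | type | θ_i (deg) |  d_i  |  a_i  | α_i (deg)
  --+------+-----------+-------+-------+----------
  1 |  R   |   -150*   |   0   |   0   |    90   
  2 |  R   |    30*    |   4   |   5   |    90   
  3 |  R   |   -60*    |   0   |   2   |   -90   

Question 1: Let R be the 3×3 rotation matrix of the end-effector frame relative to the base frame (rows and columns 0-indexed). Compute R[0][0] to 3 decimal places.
0.058

End-effector x-axis (col 0 of R) = (0.0580,-0.9665,0.2500)
R[0][0] = 0.0580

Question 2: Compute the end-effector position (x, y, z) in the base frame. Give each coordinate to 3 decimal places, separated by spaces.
after link 1: o_1 = (0.0000, 0.0000, 0.0000)
after link 2: o_2 = (-5.7500, 1.2990, 2.5000)
after link 3: o_3 = (-5.6340, -0.6340, 3.0000)

-5.634 -0.634 3.000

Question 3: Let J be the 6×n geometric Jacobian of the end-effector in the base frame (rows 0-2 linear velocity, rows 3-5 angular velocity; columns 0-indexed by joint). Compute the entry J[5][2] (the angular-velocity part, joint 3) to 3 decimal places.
-0.866

axis z_2 = (-0.4330,-0.2500,-0.8660); lever o_n−o_2 = (0.1160,-1.9330,0.5000)
cross product → J_v[:, 2] = (-1.7990,0.1160,0.8660)
J_ω[:, 2] = z_2
entry J[5][2] = -0.8660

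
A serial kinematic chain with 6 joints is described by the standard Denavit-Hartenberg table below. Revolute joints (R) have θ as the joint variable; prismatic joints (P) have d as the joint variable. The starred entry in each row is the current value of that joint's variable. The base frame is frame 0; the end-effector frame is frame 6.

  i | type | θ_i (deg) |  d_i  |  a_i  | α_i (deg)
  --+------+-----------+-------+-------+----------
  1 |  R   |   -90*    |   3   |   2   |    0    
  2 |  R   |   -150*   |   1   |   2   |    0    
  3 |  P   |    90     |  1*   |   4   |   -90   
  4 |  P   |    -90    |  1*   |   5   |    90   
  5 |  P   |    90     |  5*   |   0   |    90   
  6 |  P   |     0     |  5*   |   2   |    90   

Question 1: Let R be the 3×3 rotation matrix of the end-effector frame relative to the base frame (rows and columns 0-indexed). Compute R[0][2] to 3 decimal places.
-0.866

End-effector z-axis (col 2 of R) = (-0.8660,-0.5000,0.0000)
R[0][2] = -0.8660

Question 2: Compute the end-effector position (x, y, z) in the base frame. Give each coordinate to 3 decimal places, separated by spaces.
1.366 -2.366 15.000

after link 1: o_1 = (0.0000, -2.0000, 3.0000)
after link 2: o_2 = (-1.0000, -0.2679, 4.0000)
after link 3: o_3 = (-4.4641, -2.2679, 5.0000)
after link 4: o_4 = (-3.9641, -3.1340, 10.0000)
after link 5: o_5 = (0.3660, -0.6340, 10.0000)
after link 6: o_6 = (1.3660, -2.3660, 15.0000)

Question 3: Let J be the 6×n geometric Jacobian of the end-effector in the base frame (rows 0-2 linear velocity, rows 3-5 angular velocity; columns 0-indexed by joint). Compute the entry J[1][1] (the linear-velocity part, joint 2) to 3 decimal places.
1.366

axis z_1 = (0.0000,0.0000,1.0000); lever o_n−o_1 = (1.3660,-0.3660,12.0000)
cross product → J_v[:, 1] = (0.3660,1.3660,-0.0000)
J_ω[:, 1] = z_1
entry J[1][1] = 1.3660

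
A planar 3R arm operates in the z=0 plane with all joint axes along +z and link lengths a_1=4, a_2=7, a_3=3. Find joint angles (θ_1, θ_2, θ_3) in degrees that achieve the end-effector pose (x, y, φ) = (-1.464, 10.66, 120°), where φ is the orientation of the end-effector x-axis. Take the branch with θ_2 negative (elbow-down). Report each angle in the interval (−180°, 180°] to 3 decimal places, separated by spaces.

150.002 -90.004 60.002

wrist centre = target − a_3·(cos φ, sin φ) = (0.0360, 8.0619)
cos θ_2 = (64.9959−4²−7²)/(2·4·7) = -0.0001; θ_2 = -90.0042° (elbow-down)
β = atan2(8.0619,0.0360) = 89.7442°; ψ = atan2(-7.0000,3.9995) = -60.2583°
θ_1 = β − ψ = 150.0024°
θ_3 = φ − θ_1 − θ_2 = 60.0018° (wrapped to (-180°,180°])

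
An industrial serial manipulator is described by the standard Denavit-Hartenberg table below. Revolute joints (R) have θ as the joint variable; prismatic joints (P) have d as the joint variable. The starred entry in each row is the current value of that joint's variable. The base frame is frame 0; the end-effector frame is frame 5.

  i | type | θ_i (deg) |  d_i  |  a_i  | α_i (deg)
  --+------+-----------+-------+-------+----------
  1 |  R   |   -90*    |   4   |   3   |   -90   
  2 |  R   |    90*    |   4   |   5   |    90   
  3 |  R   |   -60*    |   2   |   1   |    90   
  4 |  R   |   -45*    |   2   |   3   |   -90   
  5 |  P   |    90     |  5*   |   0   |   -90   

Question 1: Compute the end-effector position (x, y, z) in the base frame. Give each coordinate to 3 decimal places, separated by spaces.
after link 1: o_1 = (0.0000, -3.0000, 4.0000)
after link 2: o_2 = (4.0000, -3.0000, -1.0000)
after link 3: o_3 = (3.1340, -5.0000, -1.5000)
after link 4: o_4 = (0.2969, -2.8787, -0.8286)
after link 5: o_5 = (-2.7650, -6.4142, -2.5964)

-2.765 -6.414 -2.596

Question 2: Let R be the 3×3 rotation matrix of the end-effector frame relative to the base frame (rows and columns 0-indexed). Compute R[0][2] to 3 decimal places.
0.612

End-effector z-axis (col 2 of R) = (0.6124,-0.7071,0.3536)
R[0][2] = 0.6124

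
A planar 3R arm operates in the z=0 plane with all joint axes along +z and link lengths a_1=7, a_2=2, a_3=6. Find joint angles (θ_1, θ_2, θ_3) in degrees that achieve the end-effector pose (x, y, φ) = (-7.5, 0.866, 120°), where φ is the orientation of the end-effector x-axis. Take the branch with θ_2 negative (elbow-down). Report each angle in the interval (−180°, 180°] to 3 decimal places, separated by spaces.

wrist centre = target − a_3·(cos φ, sin φ) = (-4.5000, -4.3302)
cos θ_2 = (39.0002−7²−2²)/(2·7·2) = -0.5000; θ_2 = -119.9995° (elbow-down)
β = atan2(-4.3302,-4.5000) = -136.1019°; ψ = atan2(-1.7321,6.0000) = -16.1022°
θ_1 = β − ψ = -119.9998°
θ_3 = φ − θ_1 − θ_2 = -0.0007° (wrapped to (-180°,180°])

-120.000 -119.999 -0.001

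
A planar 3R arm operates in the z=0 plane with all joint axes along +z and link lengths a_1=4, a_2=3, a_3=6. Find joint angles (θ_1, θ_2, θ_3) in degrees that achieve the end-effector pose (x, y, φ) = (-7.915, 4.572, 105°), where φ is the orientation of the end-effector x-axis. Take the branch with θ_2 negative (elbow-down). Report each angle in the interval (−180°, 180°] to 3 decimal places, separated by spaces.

wrist centre = target − a_3·(cos φ, sin φ) = (-6.3621, -1.2236)
cos θ_2 = (41.9732−4²−3²)/(2·4·3) = 0.7072; θ_2 = -44.9910° (elbow-down)
β = atan2(-1.2236,-6.3621) = -169.1138°; ψ = atan2(-2.1210,6.1217) = -19.1098°
θ_1 = β − ψ = -150.0040°
θ_3 = φ − θ_1 − θ_2 = -60.0050° (wrapped to (-180°,180°])

-150.004 -44.991 -60.005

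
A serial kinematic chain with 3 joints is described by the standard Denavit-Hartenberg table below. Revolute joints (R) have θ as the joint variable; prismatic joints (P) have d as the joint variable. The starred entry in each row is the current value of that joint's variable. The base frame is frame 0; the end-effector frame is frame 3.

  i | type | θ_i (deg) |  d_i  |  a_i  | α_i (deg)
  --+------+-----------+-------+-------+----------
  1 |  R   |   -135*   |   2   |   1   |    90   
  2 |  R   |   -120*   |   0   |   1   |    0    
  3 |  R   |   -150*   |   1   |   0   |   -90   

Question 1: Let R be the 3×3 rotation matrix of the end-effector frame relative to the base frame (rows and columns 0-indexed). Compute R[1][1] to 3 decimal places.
-0.707

End-effector y-axis (col 1 of R) = (0.7071,-0.7071,-0.0000)
R[1][1] = -0.7071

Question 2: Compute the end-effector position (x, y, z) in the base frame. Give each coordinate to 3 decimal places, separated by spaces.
after link 1: o_1 = (-0.7071, -0.7071, 2.0000)
after link 2: o_2 = (-0.3536, -0.3536, 1.1340)
after link 3: o_3 = (-1.0607, 0.3536, 1.1340)

-1.061 0.354 1.134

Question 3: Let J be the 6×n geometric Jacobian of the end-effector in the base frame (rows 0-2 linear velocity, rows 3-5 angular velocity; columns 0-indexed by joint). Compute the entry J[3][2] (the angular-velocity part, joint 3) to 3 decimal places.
-0.707

axis z_2 = (-0.7071,0.7071,0.0000); lever o_n−o_2 = (-0.7071,0.7071,0.0000)
cross product → J_v[:, 2] = (-0.0000,-0.0000,-0.0000)
J_ω[:, 2] = z_2
entry J[3][2] = -0.7071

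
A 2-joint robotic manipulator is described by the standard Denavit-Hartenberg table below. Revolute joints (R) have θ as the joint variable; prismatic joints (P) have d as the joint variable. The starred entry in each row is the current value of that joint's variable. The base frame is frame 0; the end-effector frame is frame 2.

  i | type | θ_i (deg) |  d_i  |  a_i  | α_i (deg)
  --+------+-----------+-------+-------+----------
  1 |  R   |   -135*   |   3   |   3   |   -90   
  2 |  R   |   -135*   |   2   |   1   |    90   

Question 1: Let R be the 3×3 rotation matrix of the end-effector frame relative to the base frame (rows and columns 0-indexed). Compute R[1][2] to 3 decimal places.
0.500

End-effector z-axis (col 2 of R) = (0.5000,0.5000,-0.7071)
R[1][2] = 0.5000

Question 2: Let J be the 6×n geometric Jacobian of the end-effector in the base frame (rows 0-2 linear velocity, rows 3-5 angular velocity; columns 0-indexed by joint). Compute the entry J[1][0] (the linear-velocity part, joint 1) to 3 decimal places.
-0.207

axis z_0 = ẑ; lever o_n−o_0 = (-0.2071,-3.0355,3.7071)
cross product → J_v[:, 0] = (3.0355,-0.2071,0.0000)
J_ω[:, 0] = z_0
entry J[1][0] = -0.2071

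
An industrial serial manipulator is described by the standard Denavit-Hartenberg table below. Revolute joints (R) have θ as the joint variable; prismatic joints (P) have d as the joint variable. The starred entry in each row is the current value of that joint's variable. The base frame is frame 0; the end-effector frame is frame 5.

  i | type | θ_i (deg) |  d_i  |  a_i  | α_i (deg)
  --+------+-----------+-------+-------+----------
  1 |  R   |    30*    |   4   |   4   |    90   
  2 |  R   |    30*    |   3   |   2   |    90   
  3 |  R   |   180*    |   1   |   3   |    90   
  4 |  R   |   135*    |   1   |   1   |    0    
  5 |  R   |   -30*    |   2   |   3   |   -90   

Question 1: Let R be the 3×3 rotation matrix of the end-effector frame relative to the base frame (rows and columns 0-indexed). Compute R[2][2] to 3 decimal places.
End-effector z-axis (col 2 of R) = (0.6124,0.3536,0.7071)
R[2][2] = 0.7071

0.707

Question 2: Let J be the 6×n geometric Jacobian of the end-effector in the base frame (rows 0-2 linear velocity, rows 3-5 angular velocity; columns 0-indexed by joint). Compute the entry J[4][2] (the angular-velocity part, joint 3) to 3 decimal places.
0.250

axis z_2 = (0.4330,0.2500,-0.8660); lever o_n−o_2 = (2.3566,-2.1035,-4.7462)
cross product → J_v[:, 2] = (-3.0082,0.0142,-1.5000)
J_ω[:, 2] = z_2
entry J[4][2] = 0.2500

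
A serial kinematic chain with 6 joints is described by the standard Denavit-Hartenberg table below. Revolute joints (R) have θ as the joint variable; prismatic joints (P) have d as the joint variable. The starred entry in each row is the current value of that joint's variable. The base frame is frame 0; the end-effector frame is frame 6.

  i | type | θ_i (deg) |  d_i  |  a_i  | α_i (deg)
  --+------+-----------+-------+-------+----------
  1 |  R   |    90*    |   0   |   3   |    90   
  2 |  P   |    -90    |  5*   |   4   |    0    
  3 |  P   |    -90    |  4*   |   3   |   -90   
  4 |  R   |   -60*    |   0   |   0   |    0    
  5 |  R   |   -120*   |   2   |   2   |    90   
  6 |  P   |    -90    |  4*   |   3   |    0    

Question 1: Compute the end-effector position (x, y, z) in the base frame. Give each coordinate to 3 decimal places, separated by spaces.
after link 1: o_1 = (0.0000, 3.0000, 0.0000)
after link 2: o_2 = (5.0000, 3.0000, -4.0000)
after link 3: o_3 = (9.0000, -0.0000, -4.0000)
after link 4: o_4 = (9.0000, -0.0000, -4.0000)
after link 5: o_5 = (9.0000, 2.0000, -6.0000)
after link 6: o_6 = (5.0000, 2.0000, -3.0000)

5.000 2.000 -3.000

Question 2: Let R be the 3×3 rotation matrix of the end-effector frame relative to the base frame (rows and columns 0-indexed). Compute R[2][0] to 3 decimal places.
End-effector x-axis (col 0 of R) = (-0.0000,-0.0000,1.0000)
R[2][0] = 1.0000

1.000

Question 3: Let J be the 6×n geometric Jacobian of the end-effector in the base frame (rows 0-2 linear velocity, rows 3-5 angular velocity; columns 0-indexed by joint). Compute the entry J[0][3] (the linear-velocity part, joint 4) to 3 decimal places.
2.000

axis z_3 = (0.0000,0.0000,-1.0000); lever o_n−o_3 = (-4.0000,2.0000,1.0000)
cross product → J_v[:, 3] = (2.0000,4.0000,0.0000)
J_ω[:, 3] = z_3
entry J[0][3] = 2.0000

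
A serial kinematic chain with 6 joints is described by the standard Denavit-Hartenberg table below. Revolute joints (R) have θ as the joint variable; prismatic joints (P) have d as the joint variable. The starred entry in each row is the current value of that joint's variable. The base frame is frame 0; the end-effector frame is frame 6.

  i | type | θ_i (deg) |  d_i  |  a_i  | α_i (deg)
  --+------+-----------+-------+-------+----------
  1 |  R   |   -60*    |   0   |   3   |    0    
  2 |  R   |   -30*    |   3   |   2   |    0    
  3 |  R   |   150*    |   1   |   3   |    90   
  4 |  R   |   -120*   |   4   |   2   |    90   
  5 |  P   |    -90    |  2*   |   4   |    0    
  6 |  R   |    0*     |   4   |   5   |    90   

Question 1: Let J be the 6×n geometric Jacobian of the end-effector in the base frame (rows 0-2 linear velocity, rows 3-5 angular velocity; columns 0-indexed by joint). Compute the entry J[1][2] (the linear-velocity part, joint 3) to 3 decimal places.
-5.928

axis z_2 = (0.0000,0.0000,1.0000); lever o_n−o_2 = (-5.9282,-0.2679,2.2679)
cross product → J_v[:, 2] = (0.2679,-5.9282,0.0000)
J_ω[:, 2] = z_2
entry J[1][2] = -5.9282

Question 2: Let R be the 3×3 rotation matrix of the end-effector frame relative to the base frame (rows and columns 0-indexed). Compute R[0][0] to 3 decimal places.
End-effector x-axis (col 0 of R) = (-0.8660,0.5000,-0.0000)
R[0][0] = -0.8660

-0.866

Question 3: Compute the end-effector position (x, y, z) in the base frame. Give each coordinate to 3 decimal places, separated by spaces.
-4.428 -4.866 5.268

after link 1: o_1 = (1.5000, -2.5981, 0.0000)
after link 2: o_2 = (1.5000, -4.5981, 3.0000)
after link 3: o_3 = (3.0000, -2.0000, 4.0000)
after link 4: o_4 = (5.9641, -4.8660, 2.2679)
after link 5: o_5 = (1.6340, -4.3660, 3.2679)
after link 6: o_6 = (-4.4282, -4.8660, 5.2679)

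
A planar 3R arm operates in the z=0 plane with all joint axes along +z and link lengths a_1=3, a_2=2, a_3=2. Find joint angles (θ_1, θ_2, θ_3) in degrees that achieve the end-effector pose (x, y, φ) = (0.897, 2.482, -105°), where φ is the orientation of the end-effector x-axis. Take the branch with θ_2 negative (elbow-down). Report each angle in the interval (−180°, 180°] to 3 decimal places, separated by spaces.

89.999 -45.013 -149.985

wrist centre = target − a_3·(cos φ, sin φ) = (1.4146, 4.4139)
cos θ_2 = (21.4833−3²−2²)/(2·3·2) = 0.7069; θ_2 = -45.0135° (elbow-down)
β = atan2(4.4139,1.4146) = 72.2294°; ψ = atan2(-1.4145,4.4139) = -17.7694°
θ_1 = β − ψ = 89.9988°
θ_3 = φ − θ_1 − θ_2 = -149.9853° (wrapped to (-180°,180°])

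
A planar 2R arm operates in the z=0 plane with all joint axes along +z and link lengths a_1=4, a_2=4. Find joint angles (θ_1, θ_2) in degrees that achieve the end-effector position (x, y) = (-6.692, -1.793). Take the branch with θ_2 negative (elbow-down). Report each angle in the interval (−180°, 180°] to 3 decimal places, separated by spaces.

-134.999 -60.005

cos θ_2 = (47.9977−4²−4²)/(2·4·4) = 0.4999; θ_2 = -60.0047° (elbow-down)
β = atan2(-1.7930,-6.6920) = -165.0009°; ψ = atan2(-3.4643,5.9997) = -30.0024°
θ_1 = β − ψ = -134.9986°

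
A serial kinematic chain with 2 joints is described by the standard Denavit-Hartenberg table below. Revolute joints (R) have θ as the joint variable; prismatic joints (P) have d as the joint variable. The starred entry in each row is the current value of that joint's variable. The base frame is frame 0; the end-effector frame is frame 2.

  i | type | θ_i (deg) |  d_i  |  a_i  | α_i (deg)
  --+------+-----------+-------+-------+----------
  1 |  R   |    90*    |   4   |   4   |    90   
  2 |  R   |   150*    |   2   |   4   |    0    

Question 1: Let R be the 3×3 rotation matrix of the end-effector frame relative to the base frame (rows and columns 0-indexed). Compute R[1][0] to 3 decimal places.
-0.866

End-effector x-axis (col 0 of R) = (-0.0000,-0.8660,0.5000)
R[1][0] = -0.8660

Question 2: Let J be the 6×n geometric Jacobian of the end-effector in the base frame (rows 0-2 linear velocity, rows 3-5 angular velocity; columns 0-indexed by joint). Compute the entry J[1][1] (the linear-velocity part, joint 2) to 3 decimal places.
axis z_1 = (1.0000,-0.0000,0.0000); lever o_n−o_1 = (2.0000,-3.4641,2.0000)
cross product → J_v[:, 1] = (0.0000,-2.0000,-3.4641)
J_ω[:, 1] = z_1
entry J[1][1] = -2.0000

-2.000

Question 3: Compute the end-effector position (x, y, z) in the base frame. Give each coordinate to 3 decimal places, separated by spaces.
after link 1: o_1 = (0.0000, 4.0000, 4.0000)
after link 2: o_2 = (2.0000, 0.5359, 6.0000)

2.000 0.536 6.000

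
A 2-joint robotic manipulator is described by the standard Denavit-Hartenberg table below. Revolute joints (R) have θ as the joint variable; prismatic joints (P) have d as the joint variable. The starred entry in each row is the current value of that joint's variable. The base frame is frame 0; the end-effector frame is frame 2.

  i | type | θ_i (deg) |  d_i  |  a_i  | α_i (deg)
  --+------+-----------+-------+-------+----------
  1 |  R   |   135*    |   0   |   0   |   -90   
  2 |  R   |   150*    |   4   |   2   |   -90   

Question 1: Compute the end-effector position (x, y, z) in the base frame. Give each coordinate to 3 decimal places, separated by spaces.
-1.604 -4.053 -1.000

after link 1: o_1 = (0.0000, 0.0000, 0.0000)
after link 2: o_2 = (-1.6037, -4.0532, -1.0000)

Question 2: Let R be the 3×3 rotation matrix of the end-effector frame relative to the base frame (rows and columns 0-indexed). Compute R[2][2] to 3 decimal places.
0.866

End-effector z-axis (col 2 of R) = (0.3536,-0.3536,0.8660)
R[2][2] = 0.8660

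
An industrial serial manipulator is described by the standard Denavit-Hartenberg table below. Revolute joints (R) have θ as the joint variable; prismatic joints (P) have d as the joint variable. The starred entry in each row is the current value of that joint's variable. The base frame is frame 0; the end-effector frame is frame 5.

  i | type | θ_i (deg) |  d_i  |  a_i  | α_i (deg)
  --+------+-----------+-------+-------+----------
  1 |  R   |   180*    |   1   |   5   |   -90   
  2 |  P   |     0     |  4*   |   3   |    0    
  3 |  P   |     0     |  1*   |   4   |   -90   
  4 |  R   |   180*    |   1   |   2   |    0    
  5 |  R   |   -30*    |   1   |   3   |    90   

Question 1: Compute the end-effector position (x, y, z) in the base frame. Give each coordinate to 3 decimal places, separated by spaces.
-7.402 -3.500 -1.000

after link 1: o_1 = (-5.0000, 0.0000, 1.0000)
after link 2: o_2 = (-8.0000, -4.0000, 1.0000)
after link 3: o_3 = (-12.0000, -5.0000, 1.0000)
after link 4: o_4 = (-10.0000, -5.0000, 0.0000)
after link 5: o_5 = (-7.4019, -3.5000, -1.0000)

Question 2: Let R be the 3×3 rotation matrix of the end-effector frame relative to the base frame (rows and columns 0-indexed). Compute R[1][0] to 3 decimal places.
End-effector x-axis (col 0 of R) = (0.8660,0.5000,-0.0000)
R[1][0] = 0.5000

0.500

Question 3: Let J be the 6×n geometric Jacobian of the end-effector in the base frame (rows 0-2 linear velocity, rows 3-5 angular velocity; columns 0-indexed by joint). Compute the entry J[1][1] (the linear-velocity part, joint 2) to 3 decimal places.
-1.000

prismatic axis z_1 = (-0.0000,-1.0000,0.0000)
J_v[:, 1] = z_1; J_ω[:, 1] = (0,0,0)
entry J[1][1] = -1.0000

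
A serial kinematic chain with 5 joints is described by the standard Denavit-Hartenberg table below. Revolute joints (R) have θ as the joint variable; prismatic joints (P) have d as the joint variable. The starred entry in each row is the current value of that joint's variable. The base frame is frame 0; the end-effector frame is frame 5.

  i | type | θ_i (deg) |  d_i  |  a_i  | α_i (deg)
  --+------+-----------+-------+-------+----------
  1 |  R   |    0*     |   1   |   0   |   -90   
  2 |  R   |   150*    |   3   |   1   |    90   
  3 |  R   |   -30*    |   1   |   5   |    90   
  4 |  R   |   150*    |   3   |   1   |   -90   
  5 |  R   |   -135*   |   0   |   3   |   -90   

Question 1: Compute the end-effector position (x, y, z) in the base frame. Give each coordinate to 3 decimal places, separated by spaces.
after link 1: o_1 = (0.0000, 0.0000, 1.0000)
after link 2: o_2 = (-0.8660, 3.0000, 0.5000)
after link 3: o_3 = (-4.1160, 0.5000, -2.5311)
after link 4: o_4 = (-1.9175, -1.6651, -1.8391)
after link 5: o_5 = (-2.9071, -4.4207, -1.1857)

-2.907 -4.421 -1.186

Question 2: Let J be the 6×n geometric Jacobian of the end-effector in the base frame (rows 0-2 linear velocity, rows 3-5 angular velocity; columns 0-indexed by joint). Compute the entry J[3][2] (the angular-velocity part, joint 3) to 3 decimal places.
0.500

axis z_2 = (0.5000,0.0000,-0.8660); lever o_n−o_2 = (-2.0411,-7.4207,-1.6857)
cross product → J_v[:, 2] = (-6.4265,2.6105,-3.7104)
J_ω[:, 2] = z_2
entry J[3][2] = 0.5000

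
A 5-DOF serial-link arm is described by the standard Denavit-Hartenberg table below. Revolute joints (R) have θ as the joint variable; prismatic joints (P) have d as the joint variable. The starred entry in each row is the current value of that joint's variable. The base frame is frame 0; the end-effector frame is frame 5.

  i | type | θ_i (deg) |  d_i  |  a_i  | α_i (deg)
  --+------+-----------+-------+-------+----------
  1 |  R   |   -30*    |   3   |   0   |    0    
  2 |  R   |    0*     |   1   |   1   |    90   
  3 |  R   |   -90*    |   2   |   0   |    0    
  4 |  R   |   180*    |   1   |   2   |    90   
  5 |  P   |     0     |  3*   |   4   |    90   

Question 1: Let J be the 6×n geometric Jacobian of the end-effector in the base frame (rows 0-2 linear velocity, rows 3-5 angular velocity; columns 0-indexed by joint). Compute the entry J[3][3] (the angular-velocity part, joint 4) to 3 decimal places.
-0.500

axis z_3 = (-0.5000,-0.8660,0.0000); lever o_n−o_3 = (2.0981,-2.3660,6.0000)
cross product → J_v[:, 3] = (-5.1962,3.0000,3.0000)
J_ω[:, 3] = z_3
entry J[3][3] = -0.5000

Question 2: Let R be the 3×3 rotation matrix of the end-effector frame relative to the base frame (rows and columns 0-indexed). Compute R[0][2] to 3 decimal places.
End-effector z-axis (col 2 of R) = (0.5000,0.8660,-0.0000)
R[0][2] = 0.5000

0.500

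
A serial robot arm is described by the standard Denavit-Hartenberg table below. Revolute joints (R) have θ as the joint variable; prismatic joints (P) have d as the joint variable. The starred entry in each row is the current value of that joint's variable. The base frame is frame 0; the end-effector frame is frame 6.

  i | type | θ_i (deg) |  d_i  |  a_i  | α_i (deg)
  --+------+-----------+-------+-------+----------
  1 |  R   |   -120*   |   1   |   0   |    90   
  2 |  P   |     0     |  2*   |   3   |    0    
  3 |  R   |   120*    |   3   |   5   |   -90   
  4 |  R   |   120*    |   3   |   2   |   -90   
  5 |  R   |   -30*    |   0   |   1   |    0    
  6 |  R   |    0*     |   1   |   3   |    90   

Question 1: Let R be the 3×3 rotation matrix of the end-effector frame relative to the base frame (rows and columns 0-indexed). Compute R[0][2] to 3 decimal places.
End-effector z-axis (col 2 of R) = (0.0625,0.9743,-0.2165)
R[0][2] = 0.0625

0.062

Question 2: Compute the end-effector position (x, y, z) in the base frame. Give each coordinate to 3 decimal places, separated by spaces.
0.350 2.143 -0.286

after link 1: o_1 = (0.0000, 0.0000, 1.0000)
after link 2: o_2 = (-3.2321, -1.5981, 1.0000)
after link 3: o_3 = (-4.5801, 2.0670, 5.3301)
after link 4: o_4 = (-2.0311, 3.0179, 2.9641)
after link 5: o_5 = (-1.2733, 2.8304, 2.3391)
after link 6: o_6 = (0.3505, 2.1429, -0.2859)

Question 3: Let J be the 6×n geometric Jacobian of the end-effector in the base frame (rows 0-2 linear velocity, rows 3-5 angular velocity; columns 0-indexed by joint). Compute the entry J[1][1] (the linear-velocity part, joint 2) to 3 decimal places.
prismatic axis z_1 = (-0.8660,0.5000,0.0000)
J_v[:, 1] = z_1; J_ω[:, 1] = (0,0,0)
entry J[1][1] = 0.5000

0.500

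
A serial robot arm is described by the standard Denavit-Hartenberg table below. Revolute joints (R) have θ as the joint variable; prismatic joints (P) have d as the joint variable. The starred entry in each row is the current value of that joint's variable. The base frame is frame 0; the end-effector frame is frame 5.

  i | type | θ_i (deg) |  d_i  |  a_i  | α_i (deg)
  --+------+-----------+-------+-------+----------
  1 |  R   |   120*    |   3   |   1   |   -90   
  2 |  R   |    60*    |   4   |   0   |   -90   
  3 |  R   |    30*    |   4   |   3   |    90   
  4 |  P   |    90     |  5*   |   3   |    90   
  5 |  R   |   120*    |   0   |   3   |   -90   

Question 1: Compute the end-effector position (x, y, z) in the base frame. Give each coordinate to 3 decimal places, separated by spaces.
-7.581 -5.029 -5.290

after link 1: o_1 = (-0.5000, 0.8660, 3.0000)
after link 2: o_2 = (-3.9641, -1.1340, 3.0000)
after link 3: o_3 = (-1.5825, -2.2590, -1.2500)
after link 4: o_4 = (-4.6585, -5.5915, -4.9151)
after link 5: o_5 = (-7.5813, -5.0290, -5.2901)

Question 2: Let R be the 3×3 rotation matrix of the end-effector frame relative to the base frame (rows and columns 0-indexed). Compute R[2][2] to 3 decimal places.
0.650

End-effector z-axis (col 2 of R) = (0.0625,0.7578,0.6495)
R[2][2] = 0.6495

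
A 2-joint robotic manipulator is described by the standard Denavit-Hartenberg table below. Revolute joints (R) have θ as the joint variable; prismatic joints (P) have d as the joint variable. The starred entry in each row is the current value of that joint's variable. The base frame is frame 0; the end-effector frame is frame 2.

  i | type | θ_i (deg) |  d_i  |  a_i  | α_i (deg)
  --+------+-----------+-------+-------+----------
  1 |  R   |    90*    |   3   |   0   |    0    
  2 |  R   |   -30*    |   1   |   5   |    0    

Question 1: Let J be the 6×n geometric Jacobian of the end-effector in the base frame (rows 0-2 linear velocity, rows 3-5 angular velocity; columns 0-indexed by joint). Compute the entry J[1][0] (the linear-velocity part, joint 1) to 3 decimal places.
axis z_0 = ẑ; lever o_n−o_0 = (2.5000,4.3301,4.0000)
cross product → J_v[:, 0] = (-4.3301,2.5000,0.0000)
J_ω[:, 0] = z_0
entry J[1][0] = 2.5000

2.500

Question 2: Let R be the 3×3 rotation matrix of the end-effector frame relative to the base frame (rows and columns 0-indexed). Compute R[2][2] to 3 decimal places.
End-effector z-axis (col 2 of R) = (0.0000,0.0000,1.0000)
R[2][2] = 1.0000

1.000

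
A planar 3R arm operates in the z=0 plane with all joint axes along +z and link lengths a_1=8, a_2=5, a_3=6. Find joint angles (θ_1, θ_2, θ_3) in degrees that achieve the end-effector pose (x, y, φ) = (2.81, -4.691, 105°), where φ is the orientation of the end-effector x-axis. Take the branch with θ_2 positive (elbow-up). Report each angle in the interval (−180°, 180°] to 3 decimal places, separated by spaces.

wrist centre = target − a_3·(cos φ, sin φ) = (4.3629, -10.4866)
cos θ_2 = (129.0029−8²−5²)/(2·8·5) = 0.5000; θ_2 = 59.9976° (elbow-up)
β = atan2(-10.4866,4.3629) = -67.4103°; ψ = atan2(4.3300,10.5002) = 22.4101°
θ_1 = β − ψ = -89.8204°
θ_3 = φ − θ_1 − θ_2 = 134.8228° (wrapped to (-180°,180°])

-89.820 59.998 134.823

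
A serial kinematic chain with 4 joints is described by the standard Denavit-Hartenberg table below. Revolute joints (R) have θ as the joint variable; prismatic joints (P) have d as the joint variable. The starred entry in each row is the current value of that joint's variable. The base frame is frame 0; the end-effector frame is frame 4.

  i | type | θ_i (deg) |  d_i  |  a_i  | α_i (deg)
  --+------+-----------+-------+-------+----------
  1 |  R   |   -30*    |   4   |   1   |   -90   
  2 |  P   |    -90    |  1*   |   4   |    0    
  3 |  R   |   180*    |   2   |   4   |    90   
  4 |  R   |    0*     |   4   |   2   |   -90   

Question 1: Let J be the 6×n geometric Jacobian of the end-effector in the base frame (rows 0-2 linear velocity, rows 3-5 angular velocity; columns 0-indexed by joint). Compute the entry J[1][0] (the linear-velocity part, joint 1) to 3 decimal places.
axis z_0 = ẑ; lever o_n−o_0 = (5.8301,0.0981,2.0000)
cross product → J_v[:, 0] = (-0.0981,5.8301,0.0000)
J_ω[:, 0] = z_0
entry J[1][0] = 5.8301

5.830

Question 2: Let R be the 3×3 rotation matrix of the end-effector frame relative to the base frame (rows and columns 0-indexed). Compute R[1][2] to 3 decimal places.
End-effector z-axis (col 2 of R) = (0.5000,0.8660,0.0000)
R[1][2] = 0.8660

0.866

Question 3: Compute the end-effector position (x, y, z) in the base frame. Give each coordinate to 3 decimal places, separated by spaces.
5.830 0.098 2.000

after link 1: o_1 = (0.8660, -0.5000, 4.0000)
after link 2: o_2 = (1.3660, 0.3660, 8.0000)
after link 3: o_3 = (2.3660, 2.0981, 4.0000)
after link 4: o_4 = (5.8301, 0.0981, 2.0000)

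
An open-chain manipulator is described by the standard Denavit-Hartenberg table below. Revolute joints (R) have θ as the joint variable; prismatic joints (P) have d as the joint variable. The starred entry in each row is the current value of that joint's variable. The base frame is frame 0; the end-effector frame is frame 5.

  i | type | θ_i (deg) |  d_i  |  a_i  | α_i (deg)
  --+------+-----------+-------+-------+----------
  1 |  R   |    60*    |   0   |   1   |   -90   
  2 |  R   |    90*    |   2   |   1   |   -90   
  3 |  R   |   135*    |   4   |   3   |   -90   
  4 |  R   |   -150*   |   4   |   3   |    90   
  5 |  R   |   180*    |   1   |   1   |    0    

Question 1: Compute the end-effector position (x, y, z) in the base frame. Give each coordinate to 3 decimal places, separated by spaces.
after link 1: o_1 = (0.5000, 0.8660, 0.0000)
after link 2: o_2 = (-1.2321, 1.8660, -1.0000)
after link 3: o_3 = (-1.3949, -2.6587, 1.1213)
after link 4: o_4 = (-6.1854, -1.6250, 2.1126)
after link 5: o_5 = (-5.2783, -0.5714, 2.3714)

-5.278 -0.571 2.371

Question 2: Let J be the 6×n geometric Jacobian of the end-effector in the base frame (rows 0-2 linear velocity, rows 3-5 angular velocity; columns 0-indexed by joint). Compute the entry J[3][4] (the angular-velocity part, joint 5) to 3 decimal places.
0.127

axis z_4 = (0.1268,0.9268,-0.3536); lever o_n−o_4 = (0.9072,1.0536,0.2588)
cross product → J_v[:, 4] = (0.6124,-0.3536,-0.7071)
J_ω[:, 4] = z_4
entry J[3][4] = 0.1268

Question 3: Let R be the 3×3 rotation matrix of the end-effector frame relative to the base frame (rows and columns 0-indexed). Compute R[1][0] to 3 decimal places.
0.127

End-effector x-axis (col 0 of R) = (0.7803,0.1268,0.6124)
R[1][0] = 0.1268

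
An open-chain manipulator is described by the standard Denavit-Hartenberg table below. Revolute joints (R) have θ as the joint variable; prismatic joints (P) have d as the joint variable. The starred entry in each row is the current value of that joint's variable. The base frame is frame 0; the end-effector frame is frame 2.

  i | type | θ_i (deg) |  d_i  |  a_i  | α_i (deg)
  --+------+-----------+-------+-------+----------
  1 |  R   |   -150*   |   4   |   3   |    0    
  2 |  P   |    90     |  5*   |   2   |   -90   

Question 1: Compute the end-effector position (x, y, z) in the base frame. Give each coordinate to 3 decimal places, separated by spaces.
-1.598 -3.232 9.000

after link 1: o_1 = (-2.5981, -1.5000, 4.0000)
after link 2: o_2 = (-1.5981, -3.2321, 9.0000)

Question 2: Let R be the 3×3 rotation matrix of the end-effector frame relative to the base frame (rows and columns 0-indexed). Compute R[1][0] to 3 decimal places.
-0.866

End-effector x-axis (col 0 of R) = (0.5000,-0.8660,0.0000)
R[1][0] = -0.8660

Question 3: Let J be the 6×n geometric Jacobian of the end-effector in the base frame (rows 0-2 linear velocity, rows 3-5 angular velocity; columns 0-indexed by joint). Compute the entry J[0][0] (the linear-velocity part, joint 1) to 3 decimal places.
axis z_0 = ẑ; lever o_n−o_0 = (-1.5981,-3.2321,9.0000)
cross product → J_v[:, 0] = (3.2321,-1.5981,0.0000)
J_ω[:, 0] = z_0
entry J[0][0] = 3.2321

3.232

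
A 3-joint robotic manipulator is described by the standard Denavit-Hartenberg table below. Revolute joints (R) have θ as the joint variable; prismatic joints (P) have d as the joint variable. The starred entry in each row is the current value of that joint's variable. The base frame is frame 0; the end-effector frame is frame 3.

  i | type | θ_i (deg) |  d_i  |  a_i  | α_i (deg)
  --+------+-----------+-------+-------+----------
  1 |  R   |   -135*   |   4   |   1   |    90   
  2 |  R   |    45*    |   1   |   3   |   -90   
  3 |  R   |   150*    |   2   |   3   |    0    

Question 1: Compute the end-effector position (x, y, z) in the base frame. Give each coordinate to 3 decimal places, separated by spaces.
0.445 -0.262 5.698

after link 1: o_1 = (-0.7071, -0.7071, 4.0000)
after link 2: o_2 = (-2.9142, -1.5000, 6.1213)
after link 3: o_3 = (0.4455, -0.2616, 5.6984)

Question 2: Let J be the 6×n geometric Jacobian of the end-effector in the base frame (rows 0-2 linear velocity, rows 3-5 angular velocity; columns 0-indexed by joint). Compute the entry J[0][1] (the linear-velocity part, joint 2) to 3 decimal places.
1.201

axis z_1 = (-0.7071,0.7071,0.0000); lever o_n−o_1 = (1.1526,0.4455,1.6984)
cross product → J_v[:, 1] = (1.2010,1.2010,-1.1300)
J_ω[:, 1] = z_1
entry J[0][1] = 1.2010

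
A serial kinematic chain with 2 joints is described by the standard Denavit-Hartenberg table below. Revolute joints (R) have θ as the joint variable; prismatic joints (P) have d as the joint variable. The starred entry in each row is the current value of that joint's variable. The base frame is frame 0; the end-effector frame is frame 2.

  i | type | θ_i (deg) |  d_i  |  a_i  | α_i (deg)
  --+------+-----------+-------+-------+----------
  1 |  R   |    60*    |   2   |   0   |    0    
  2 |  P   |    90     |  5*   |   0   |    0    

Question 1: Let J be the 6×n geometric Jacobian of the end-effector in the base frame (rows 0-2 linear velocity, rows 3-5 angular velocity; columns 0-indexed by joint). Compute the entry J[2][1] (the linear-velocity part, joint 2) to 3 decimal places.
prismatic axis z_1 = (0.0000,0.0000,1.0000)
J_v[:, 1] = z_1; J_ω[:, 1] = (0,0,0)
entry J[2][1] = 1.0000

1.000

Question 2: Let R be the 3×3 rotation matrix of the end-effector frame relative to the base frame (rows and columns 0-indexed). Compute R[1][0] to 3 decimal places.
0.500

End-effector x-axis (col 0 of R) = (-0.8660,0.5000,0.0000)
R[1][0] = 0.5000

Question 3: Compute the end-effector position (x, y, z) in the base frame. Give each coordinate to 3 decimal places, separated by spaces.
after link 1: o_1 = (0.0000, 0.0000, 2.0000)
after link 2: o_2 = (0.0000, 0.0000, 7.0000)

0.000 0.000 7.000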